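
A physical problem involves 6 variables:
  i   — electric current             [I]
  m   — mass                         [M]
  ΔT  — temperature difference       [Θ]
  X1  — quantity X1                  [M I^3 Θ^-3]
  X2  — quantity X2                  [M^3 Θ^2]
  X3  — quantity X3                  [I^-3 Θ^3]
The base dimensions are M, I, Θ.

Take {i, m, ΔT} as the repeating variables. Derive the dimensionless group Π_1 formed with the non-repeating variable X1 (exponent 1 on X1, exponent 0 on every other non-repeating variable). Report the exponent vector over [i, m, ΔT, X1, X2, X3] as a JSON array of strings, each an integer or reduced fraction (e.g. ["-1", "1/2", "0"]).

["-3", "-1", "3", "1", "0", "0"]

Write exponents as rows M,I,Θ / cols i,m,ΔT,X1,X2,X3:
  M: [ 0  1  0  1  3  0]
  I: [ 1  0  0  3  0 -3]
  Θ: [ 0  0  1 -3  2  3]
RREF → pivots at {i,m,ΔT} ⇒ r = 3
Pivot set = {i,m,ΔT}, free = {X1,X2,X3}
RREF:
  r0: [   1    0    0    3    0   -3]
  r1: [   0    1    0    1    3    0]
  r2: [   0    0    1   -3    2    3]
Fix exponent of X1 at 1, X2 at 0, X3 at 0; solve each RREF row for its pivot's exponent:
  r0: exp(i) + (3)·1 = 0 ⇒ exp(i) = -3
  r1: exp(m) + (1)·1 = 0 ⇒ exp(m) = -1
  r2: exp(ΔT) + (-3)·1 = 0 ⇒ exp(ΔT) = 3
Π_1 = i^-3 · m^-1 · ΔT^3 · X1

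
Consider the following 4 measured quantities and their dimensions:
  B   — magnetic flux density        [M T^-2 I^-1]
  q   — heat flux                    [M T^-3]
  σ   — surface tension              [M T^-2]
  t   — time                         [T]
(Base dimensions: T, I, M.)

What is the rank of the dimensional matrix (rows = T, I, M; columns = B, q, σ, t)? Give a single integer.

Dimensional matrix (T×I×M by B×q×σ×t):
  T: [-2 -3 -2  1]
  I: [-1  0  0  0]
  M: [ 1  1  1  0]
RREF → pivots at {B,q,σ} ⇒ r = 3

3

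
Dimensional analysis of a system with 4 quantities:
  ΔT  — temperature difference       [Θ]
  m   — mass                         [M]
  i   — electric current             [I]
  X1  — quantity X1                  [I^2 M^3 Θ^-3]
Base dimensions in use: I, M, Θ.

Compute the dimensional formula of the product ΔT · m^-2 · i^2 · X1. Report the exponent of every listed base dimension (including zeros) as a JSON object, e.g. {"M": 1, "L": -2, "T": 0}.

Exponent matrix [I,M,Θ] × [ΔT,m,i,X1]:
  I: [ 0  0  1  2]
  M: [ 0  1  0  3]
  Θ: [ 1  0  0 -3]
  [I]: (1)·0+(-2)·0+(2)·1+(1)·2 = 4
  [M]: (1)·0+(-2)·1+(2)·0+(1)·3 = 1
  [Θ]: (1)·1+(-2)·0+(2)·0+(1)·-3 = -2
⇒ I^4 M Θ^-2

{"I": 4, "M": 1, "Θ": -2}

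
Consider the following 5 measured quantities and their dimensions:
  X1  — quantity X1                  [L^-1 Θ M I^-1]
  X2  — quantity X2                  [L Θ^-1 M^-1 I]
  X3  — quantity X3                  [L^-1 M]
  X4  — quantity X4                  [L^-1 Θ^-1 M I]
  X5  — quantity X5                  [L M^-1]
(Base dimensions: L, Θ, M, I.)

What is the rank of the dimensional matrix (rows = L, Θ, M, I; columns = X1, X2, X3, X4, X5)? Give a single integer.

2

Exponent matrix [L,Θ,M,I] × [X1,X2,X3,X4,X5]:
  L: [-1  1 -1 -1  1]
  Θ: [ 1 -1  0 -1  0]
  M: [ 1 -1  1  1 -1]
  I: [-1  1  0  1  0]
Row reduction gives pivot columns X1,X3; rank = 2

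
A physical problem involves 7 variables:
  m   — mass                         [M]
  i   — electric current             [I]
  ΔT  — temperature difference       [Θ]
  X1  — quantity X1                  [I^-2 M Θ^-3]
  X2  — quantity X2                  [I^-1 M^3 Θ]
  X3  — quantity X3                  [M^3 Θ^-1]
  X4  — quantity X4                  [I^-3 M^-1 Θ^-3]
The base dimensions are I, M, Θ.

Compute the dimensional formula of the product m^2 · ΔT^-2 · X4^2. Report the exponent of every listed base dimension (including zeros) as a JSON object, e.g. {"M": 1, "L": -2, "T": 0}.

Exponent matrix [I,M,Θ] × [m,i,ΔT,X1,X2,X3,X4]:
  I: [ 0  1  0 -2 -1  0 -3]
  M: [ 1  0  0  1  3  3 -1]
  Θ: [ 0  0  1 -3  1 -1 -3]
  [I]: (2)·0+(-2)·0+(2)·-3 = -6
  [M]: (2)·1+(-2)·0+(2)·-1 = 0
  [Θ]: (2)·0+(-2)·1+(2)·-3 = -8
⇒ I^-6 Θ^-8

{"I": -6, "M": 0, "Θ": -8}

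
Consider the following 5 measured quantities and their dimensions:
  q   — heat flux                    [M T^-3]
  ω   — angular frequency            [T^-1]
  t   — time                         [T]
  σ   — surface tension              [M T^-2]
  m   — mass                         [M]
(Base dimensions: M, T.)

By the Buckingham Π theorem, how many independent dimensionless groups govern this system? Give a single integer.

Exponent matrix [M,T] × [q,ω,t,σ,m]:
  M: [ 1  0  0  1  1]
  T: [-3 -1  1 -2  0]
RREF → pivots at {q,ω} ⇒ r = 2
5 vars − rank 2 = 3 Π groups

3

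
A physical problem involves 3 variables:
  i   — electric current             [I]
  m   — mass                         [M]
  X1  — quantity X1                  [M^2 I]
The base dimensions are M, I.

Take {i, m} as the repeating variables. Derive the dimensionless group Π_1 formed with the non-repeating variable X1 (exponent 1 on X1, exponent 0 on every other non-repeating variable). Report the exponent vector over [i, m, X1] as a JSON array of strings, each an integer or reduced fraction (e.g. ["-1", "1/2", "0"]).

["-1", "-2", "1"]

Exponent matrix [M,I] × [i,m,X1]:
  M: [ 0  1  2]
  I: [ 1  0  1]
Row reduction gives pivot columns i,m; rank = 2
Pivot set = {i,m}, free = {X1}
RREF:
  r0: [   1    0    1]
  r1: [   0    1    2]
Fix exponent of X1 at 1; solve each RREF row for its pivot's exponent:
  r0: exp(i) + (1)·1 = 0 ⇒ exp(i) = -1
  r1: exp(m) + (2)·1 = 0 ⇒ exp(m) = -2
Π_1 = i^-1 · m^-2 · X1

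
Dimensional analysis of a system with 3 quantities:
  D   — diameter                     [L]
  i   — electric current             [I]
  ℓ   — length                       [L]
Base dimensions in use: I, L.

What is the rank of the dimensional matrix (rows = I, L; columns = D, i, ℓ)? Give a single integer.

2

Exponent matrix [I,L] × [D,i,ℓ]:
  I: [ 0  1  0]
  L: [ 1  0  1]
Echelon form has 2 nonzero rows (pivots: D,i)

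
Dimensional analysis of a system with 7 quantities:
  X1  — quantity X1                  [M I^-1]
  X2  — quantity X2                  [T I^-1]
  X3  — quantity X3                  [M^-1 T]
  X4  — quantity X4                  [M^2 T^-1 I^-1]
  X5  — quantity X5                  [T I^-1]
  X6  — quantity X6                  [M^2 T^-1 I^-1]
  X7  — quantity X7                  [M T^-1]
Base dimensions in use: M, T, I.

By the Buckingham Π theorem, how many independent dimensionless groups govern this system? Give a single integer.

Write exponents as rows M,T,I / cols X1,X2,X3,X4,X5,X6,X7:
  M: [ 1  0 -1  2  0  2  1]
  T: [ 0  1  1 -1  1 -1 -1]
  I: [-1 -1  0 -1 -1 -1  0]
Row reduction gives pivot columns X1,X2; rank = 2
Π count = n − r = 7 − 2 = 5

5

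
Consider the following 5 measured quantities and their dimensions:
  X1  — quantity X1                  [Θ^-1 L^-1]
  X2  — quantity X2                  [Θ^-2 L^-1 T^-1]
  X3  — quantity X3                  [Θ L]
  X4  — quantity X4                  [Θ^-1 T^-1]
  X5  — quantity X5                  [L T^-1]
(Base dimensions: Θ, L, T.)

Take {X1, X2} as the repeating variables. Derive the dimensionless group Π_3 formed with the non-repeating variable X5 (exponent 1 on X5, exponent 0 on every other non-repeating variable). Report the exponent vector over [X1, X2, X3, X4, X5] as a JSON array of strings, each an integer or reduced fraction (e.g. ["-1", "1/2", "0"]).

Exponent matrix [Θ,L,T] × [X1,X2,X3,X4,X5]:
  Θ: [-1 -2  1 -1  0]
  L: [-1 -1  1  0  1]
  T: [ 0 -1  0 -1 -1]
RREF → pivots at {X1,X2} ⇒ r = 2
Pivot set = {X1,X2}, free = {X3,X4,X5}
RREF:
  r0: [   1    0   -1   -1   -2]
  r1: [   0    1    0    1    1]
  r2: [   0    0    0    0    0]
Fix exponent of X5 at 1, X3 at 0, X4 at 0; solve each RREF row for its pivot's exponent:
  r0: exp(X1) + (-2)·1 = 0 ⇒ exp(X1) = 2
  r1: exp(X2) + (1)·1 = 0 ⇒ exp(X2) = -1
Π_3 = X1^2 · X2^-1 · X5

["2", "-1", "0", "0", "1"]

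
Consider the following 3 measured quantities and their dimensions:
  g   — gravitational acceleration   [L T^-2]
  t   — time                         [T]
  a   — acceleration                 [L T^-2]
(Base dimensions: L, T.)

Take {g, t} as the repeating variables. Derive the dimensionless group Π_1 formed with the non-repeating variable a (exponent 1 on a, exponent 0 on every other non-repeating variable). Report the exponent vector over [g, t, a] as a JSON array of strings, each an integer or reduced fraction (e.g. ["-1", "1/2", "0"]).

["-1", "0", "1"]

Write exponents as rows L,T / cols g,t,a:
  L: [ 1  0  1]
  T: [-2  1 -2]
Echelon form has 2 nonzero rows (pivots: g,t)
Pivot set = {g,t}, free = {a}
RREF:
  r0: [   1    0    1]
  r1: [   0    1    0]
Fix exponent of a at 1; solve each RREF row for its pivot's exponent:
  r0: exp(g) + (1)·1 = 0 ⇒ exp(g) = -1
  r1: exp(t) + (0)·1 = 0 ⇒ exp(t) = 0
Π_1 = g^-1 · a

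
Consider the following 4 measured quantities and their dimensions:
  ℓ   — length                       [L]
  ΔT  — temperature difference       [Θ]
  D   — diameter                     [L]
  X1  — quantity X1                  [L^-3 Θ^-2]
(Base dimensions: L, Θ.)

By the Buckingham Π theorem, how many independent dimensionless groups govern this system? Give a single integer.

2

Dimensional matrix (L×Θ by ℓ×ΔT×D×X1):
  L: [ 1  0  1 -3]
  Θ: [ 0  1  0 -2]
RREF → pivots at {ℓ,ΔT} ⇒ r = 2
n=4, r=2 ⇒ 2 dimensionless groups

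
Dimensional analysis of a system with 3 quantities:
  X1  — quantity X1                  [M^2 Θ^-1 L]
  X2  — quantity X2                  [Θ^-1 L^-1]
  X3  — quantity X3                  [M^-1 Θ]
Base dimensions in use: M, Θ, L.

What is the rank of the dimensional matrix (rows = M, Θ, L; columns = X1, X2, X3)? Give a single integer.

Write exponents as rows M,Θ,L / cols X1,X2,X3:
  M: [ 2  0 -1]
  Θ: [-1 -1  1]
  L: [ 1 -1  0]
Echelon form has 2 nonzero rows (pivots: X1,X2)

2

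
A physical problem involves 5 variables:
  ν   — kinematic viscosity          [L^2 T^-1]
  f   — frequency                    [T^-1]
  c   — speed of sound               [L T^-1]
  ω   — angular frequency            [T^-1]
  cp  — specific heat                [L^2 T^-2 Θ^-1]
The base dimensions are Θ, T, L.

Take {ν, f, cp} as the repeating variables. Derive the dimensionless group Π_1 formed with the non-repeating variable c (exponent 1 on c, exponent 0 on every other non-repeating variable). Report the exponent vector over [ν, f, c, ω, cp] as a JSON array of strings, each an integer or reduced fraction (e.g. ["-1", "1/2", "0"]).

Write exponents as rows Θ,T,L / cols ν,f,c,ω,cp:
  Θ: [ 0  0  0  0 -1]
  T: [-1 -1 -1 -1 -2]
  L: [ 2  0  1  0  2]
RREF → pivots at {ν,f,cp} ⇒ r = 3
Repeat: ν,f,cp; free: c,ω
RREF:
  r0: [   1    0  1/2    0    0]
  r1: [   0    1  1/2    1    0]
  r2: [   0    0    0    0    1]
Fix exponent of c at 1, ω at 0; solve each RREF row for its pivot's exponent:
  r0: exp(ν) + (1/2)·1 = 0 ⇒ exp(ν) = -1/2
  r1: exp(f) + (1/2)·1 = 0 ⇒ exp(f) = -1/2
  r2: exp(cp) + (0)·1 = 0 ⇒ exp(cp) = 0
Π_1 = ν^(-1/2) · f^(-1/2) · c

["-1/2", "-1/2", "1", "0", "0"]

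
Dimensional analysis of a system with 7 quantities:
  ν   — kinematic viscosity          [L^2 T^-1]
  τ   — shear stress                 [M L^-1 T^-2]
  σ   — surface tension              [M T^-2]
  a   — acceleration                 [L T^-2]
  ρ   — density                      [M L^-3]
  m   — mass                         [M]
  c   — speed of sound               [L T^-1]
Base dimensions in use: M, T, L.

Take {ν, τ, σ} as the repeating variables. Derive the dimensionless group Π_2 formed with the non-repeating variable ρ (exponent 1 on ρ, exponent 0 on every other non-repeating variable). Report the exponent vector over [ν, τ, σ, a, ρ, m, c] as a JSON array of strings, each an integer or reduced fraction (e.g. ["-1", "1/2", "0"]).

Write exponents as rows M,T,L / cols ν,τ,σ,a,ρ,m,c:
  M: [ 0  1  1  0  1  1  0]
  T: [-1 -2 -2 -2  0  0 -1]
  L: [ 2 -1  0  1 -3  0  1]
Echelon form has 3 nonzero rows (pivots: ν,τ,σ)
Repeat: ν,τ,σ; free: a,ρ,m,c
RREF:
  r0: [   1    0    0    2   -2   -2    1]
  r1: [   0    1    0    3   -1   -4    1]
  r2: [   0    0    1   -3    2    5   -1]
Fix exponent of ρ at 1, a at 0, m at 0, c at 0; solve each RREF row for its pivot's exponent:
  r0: exp(ν) + (-2)·1 = 0 ⇒ exp(ν) = 2
  r1: exp(τ) + (-1)·1 = 0 ⇒ exp(τ) = 1
  r2: exp(σ) + (2)·1 = 0 ⇒ exp(σ) = -2
Π_2 = ν^2 · τ · σ^-2 · ρ

["2", "1", "-2", "0", "1", "0", "0"]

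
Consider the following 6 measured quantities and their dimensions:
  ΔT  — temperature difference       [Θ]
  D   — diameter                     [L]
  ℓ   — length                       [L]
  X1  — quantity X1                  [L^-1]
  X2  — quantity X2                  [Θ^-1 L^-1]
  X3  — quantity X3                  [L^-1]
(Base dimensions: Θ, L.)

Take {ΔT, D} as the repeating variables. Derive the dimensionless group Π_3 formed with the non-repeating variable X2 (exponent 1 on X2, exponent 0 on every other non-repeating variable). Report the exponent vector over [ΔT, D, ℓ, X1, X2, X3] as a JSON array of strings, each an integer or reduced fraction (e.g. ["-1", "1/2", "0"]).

Exponent matrix [Θ,L] × [ΔT,D,ℓ,X1,X2,X3]:
  Θ: [ 1  0  0  0 -1  0]
  L: [ 0  1  1 -1 -1 -1]
Echelon form has 2 nonzero rows (pivots: ΔT,D)
Pivot set = {ΔT,D}, free = {ℓ,X1,X2,X3}
RREF:
  r0: [   1    0    0    0   -1    0]
  r1: [   0    1    1   -1   -1   -1]
Fix exponent of X2 at 1, ℓ at 0, X1 at 0, X3 at 0; solve each RREF row for its pivot's exponent:
  r0: exp(ΔT) + (-1)·1 = 0 ⇒ exp(ΔT) = 1
  r1: exp(D) + (-1)·1 = 0 ⇒ exp(D) = 1
Π_3 = ΔT · D · X2

["1", "1", "0", "0", "1", "0"]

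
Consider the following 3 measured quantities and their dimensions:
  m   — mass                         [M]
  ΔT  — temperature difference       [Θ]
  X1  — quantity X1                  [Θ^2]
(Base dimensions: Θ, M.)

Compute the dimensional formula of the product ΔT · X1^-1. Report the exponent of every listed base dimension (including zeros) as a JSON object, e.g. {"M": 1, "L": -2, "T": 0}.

{"Θ": -1, "M": 0}

Exponent matrix [Θ,M] × [m,ΔT,X1]:
  Θ: [ 0  1  2]
  M: [ 1  0  0]
  [Θ]: (1)·1+(-1)·2 = -1
  [M]: (1)·0+(-1)·0 = 0
⇒ Θ^-1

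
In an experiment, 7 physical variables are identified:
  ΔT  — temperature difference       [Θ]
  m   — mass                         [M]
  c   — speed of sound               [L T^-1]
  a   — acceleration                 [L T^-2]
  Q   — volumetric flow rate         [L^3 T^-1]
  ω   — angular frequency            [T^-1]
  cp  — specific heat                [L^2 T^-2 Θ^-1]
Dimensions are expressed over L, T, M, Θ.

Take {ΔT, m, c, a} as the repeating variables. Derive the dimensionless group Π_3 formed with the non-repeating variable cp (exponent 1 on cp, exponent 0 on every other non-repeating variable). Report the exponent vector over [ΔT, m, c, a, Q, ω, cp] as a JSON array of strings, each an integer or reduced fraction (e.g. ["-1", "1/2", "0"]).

Write exponents as rows L,T,M,Θ / cols ΔT,m,c,a,Q,ω,cp:
  L: [ 0  0  1  1  3  0  2]
  T: [ 0  0 -1 -2 -1 -1 -2]
  M: [ 0  1  0  0  0  0  0]
  Θ: [ 1  0  0  0  0  0 -1]
Echelon form has 4 nonzero rows (pivots: ΔT,m,c,a)
Repeat: ΔT,m,c,a; free: Q,ω,cp
RREF:
  r0: [   1    0    0    0    0    0   -1]
  r1: [   0    1    0    0    0    0    0]
  r2: [   0    0    1    0    5   -1    2]
  r3: [   0    0    0    1   -2    1    0]
Fix exponent of cp at 1, Q at 0, ω at 0; solve each RREF row for its pivot's exponent:
  r0: exp(ΔT) + (-1)·1 = 0 ⇒ exp(ΔT) = 1
  r1: exp(m) + (0)·1 = 0 ⇒ exp(m) = 0
  r2: exp(c) + (2)·1 = 0 ⇒ exp(c) = -2
  r3: exp(a) + (0)·1 = 0 ⇒ exp(a) = 0
Π_3 = ΔT · c^-2 · cp

["1", "0", "-2", "0", "0", "0", "1"]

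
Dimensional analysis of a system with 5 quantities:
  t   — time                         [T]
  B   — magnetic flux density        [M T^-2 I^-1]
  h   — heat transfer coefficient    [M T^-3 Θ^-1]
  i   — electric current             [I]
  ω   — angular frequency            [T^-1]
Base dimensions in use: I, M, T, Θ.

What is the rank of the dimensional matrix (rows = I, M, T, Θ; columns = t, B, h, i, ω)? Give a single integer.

4

Exponent matrix [I,M,T,Θ] × [t,B,h,i,ω]:
  I: [ 0 -1  0  1  0]
  M: [ 0  1  1  0  0]
  T: [ 1 -2 -3  0 -1]
  Θ: [ 0  0 -1  0  0]
Echelon form has 4 nonzero rows (pivots: t,B,h,i)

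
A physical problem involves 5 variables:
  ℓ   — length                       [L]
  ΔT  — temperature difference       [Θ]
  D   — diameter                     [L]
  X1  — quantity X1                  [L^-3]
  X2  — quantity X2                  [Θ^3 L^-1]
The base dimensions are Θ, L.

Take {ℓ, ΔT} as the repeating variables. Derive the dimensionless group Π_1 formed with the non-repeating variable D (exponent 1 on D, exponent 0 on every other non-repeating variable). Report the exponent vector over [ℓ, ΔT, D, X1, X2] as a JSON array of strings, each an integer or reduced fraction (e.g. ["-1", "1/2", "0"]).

Write exponents as rows Θ,L / cols ℓ,ΔT,D,X1,X2:
  Θ: [ 0  1  0  0  3]
  L: [ 1  0  1 -3 -1]
Echelon form has 2 nonzero rows (pivots: ℓ,ΔT)
Pivot set = {ℓ,ΔT}, free = {D,X1,X2}
RREF:
  r0: [   1    0    1   -3   -1]
  r1: [   0    1    0    0    3]
Fix exponent of D at 1, X1 at 0, X2 at 0; solve each RREF row for its pivot's exponent:
  r0: exp(ℓ) + (1)·1 = 0 ⇒ exp(ℓ) = -1
  r1: exp(ΔT) + (0)·1 = 0 ⇒ exp(ΔT) = 0
Π_1 = ℓ^-1 · D

["-1", "0", "1", "0", "0"]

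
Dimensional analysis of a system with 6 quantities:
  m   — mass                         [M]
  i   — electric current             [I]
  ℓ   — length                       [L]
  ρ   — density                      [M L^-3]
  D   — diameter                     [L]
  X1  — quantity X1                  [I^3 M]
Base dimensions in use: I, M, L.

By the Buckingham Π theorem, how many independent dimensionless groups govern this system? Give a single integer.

3

Exponent matrix [I,M,L] × [m,i,ℓ,ρ,D,X1]:
  I: [ 0  1  0  0  0  3]
  M: [ 1  0  0  1  0  1]
  L: [ 0  0  1 -3  1  0]
RREF → pivots at {m,i,ℓ} ⇒ r = 3
6 vars − rank 3 = 3 Π groups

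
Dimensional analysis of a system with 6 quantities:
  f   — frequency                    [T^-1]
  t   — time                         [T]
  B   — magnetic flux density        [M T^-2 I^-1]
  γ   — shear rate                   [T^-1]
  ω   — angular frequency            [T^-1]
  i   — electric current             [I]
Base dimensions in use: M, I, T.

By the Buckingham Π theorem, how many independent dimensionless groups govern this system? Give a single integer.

Exponent matrix [M,I,T] × [f,t,B,γ,ω,i]:
  M: [ 0  0  1  0  0  0]
  I: [ 0  0 -1  0  0  1]
  T: [-1  1 -2 -1 -1  0]
Row reduction gives pivot columns f,B,i; rank = 3
n=6, r=3 ⇒ 3 dimensionless groups

3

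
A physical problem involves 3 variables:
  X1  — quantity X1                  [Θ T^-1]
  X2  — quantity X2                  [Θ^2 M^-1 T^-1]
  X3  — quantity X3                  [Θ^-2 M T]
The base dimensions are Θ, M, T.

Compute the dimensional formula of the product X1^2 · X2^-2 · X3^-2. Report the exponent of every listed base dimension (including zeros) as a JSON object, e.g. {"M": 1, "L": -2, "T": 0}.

Exponent matrix [Θ,M,T] × [X1,X2,X3]:
  Θ: [ 1  2 -2]
  M: [ 0 -1  1]
  T: [-1 -1  1]
  [Θ]: (2)·1+(-2)·2+(-2)·-2 = 2
  [M]: (2)·0+(-2)·-1+(-2)·1 = 0
  [T]: (2)·-1+(-2)·-1+(-2)·1 = -2
⇒ Θ^2 T^-2

{"Θ": 2, "M": 0, "T": -2}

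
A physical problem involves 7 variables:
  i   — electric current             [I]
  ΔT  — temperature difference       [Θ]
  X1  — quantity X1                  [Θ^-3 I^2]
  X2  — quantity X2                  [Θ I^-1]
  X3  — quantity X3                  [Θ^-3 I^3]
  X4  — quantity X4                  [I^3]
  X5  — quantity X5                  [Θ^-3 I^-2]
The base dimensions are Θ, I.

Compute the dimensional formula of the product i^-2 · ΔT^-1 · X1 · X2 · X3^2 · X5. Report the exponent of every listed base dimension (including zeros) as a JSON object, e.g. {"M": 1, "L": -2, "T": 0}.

Dimensional matrix (Θ×I by i×ΔT×X1×X2×X3×X4×X5):
  Θ: [ 0  1 -3  1 -3  0 -3]
  I: [ 1  0  2 -1  3  3 -2]
  [Θ]: (-2)·0+(-1)·1+(1)·-3+(1)·1+(2)·-3+(1)·-3 = -12
  [I]: (-2)·1+(-1)·0+(1)·2+(1)·-1+(2)·3+(1)·-2 = 3
⇒ Θ^-12 I^3

{"Θ": -12, "I": 3}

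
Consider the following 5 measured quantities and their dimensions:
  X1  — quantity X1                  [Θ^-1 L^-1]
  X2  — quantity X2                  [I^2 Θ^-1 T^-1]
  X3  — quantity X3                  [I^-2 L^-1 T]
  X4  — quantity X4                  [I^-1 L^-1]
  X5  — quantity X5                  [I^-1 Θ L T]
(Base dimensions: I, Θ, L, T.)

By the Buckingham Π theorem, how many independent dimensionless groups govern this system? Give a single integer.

Exponent matrix [I,Θ,L,T] × [X1,X2,X3,X4,X5]:
  I: [ 0  2 -2 -1 -1]
  Θ: [-1 -1  0  0  1]
  L: [-1  0 -1 -1  1]
  T: [ 0 -1  1  0  1]
Echelon form has 3 nonzero rows (pivots: X1,X2,X4)
n=5, r=3 ⇒ 2 dimensionless groups

2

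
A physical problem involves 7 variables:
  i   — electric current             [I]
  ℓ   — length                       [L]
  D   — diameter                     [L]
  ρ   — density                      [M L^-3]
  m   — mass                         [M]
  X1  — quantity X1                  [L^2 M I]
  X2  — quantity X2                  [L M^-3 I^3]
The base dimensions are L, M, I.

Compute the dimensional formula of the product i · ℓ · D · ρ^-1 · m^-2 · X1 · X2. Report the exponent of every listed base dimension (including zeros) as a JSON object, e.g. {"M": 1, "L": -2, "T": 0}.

Exponent matrix [L,M,I] × [i,ℓ,D,ρ,m,X1,X2]:
  L: [ 0  1  1 -3  0  2  1]
  M: [ 0  0  0  1  1  1 -3]
  I: [ 1  0  0  0  0  1  3]
  [L]: (1)·0+(1)·1+(1)·1+(-1)·-3+(-2)·0+(1)·2+(1)·1 = 8
  [M]: (1)·0+(1)·0+(1)·0+(-1)·1+(-2)·1+(1)·1+(1)·-3 = -5
  [I]: (1)·1+(1)·0+(1)·0+(-1)·0+(-2)·0+(1)·1+(1)·3 = 5
⇒ L^8 M^-5 I^5

{"L": 8, "M": -5, "I": 5}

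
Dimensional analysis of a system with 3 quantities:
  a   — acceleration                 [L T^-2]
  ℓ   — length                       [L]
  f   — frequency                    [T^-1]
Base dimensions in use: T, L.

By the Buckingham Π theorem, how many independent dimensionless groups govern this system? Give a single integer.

Dimensional matrix (T×L by a×ℓ×f):
  T: [-2  0 -1]
  L: [ 1  1  0]
Row reduction gives pivot columns a,ℓ; rank = 2
Π count = n − r = 3 − 2 = 1

1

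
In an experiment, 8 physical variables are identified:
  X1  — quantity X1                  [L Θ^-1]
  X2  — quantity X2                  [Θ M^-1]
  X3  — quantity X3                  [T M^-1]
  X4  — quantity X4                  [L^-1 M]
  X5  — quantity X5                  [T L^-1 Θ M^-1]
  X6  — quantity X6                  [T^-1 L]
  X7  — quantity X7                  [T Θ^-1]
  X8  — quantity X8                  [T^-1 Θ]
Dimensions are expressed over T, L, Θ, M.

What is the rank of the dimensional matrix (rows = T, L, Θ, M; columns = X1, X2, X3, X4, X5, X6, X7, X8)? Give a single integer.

Exponent matrix [T,L,Θ,M] × [X1,X2,X3,X4,X5,X6,X7,X8]:
  T: [ 0  0  1  0  1 -1  1 -1]
  L: [ 1  0  0 -1 -1  1  0  0]
  Θ: [-1  1  0  0  1  0 -1  1]
  M: [ 0 -1 -1  1 -1  0  0  0]
Row reduction gives pivot columns X1,X2,X3; rank = 3

3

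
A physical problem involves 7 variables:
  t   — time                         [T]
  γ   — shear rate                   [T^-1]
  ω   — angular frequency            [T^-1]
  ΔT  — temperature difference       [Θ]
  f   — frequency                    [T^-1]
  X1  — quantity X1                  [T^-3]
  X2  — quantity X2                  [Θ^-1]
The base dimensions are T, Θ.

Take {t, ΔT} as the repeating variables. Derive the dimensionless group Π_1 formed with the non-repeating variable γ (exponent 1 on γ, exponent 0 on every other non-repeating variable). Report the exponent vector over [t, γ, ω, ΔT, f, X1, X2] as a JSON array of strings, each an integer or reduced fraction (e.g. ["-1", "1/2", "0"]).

Dimensional matrix (T×Θ by t×γ×ω×ΔT×f×X1×X2):
  T: [ 1 -1 -1  0 -1 -3  0]
  Θ: [ 0  0  0  1  0  0 -1]
RREF → pivots at {t,ΔT} ⇒ r = 2
Pivot set = {t,ΔT}, free = {γ,ω,f,X1,X2}
RREF:
  r0: [   1   -1   -1    0   -1   -3    0]
  r1: [   0    0    0    1    0    0   -1]
Fix exponent of γ at 1, ω at 0, f at 0, X1 at 0, X2 at 0; solve each RREF row for its pivot's exponent:
  r0: exp(t) + (-1)·1 = 0 ⇒ exp(t) = 1
  r1: exp(ΔT) + (0)·1 = 0 ⇒ exp(ΔT) = 0
Π_1 = t · γ

["1", "1", "0", "0", "0", "0", "0"]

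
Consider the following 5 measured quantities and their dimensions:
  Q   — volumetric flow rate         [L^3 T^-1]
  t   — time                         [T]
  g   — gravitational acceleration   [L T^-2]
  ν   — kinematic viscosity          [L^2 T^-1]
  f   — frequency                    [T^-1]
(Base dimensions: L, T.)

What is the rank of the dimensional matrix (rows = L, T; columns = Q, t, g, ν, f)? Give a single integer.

2

Dimensional matrix (L×T by Q×t×g×ν×f):
  L: [ 3  0  1  2  0]
  T: [-1  1 -2 -1 -1]
RREF → pivots at {Q,t} ⇒ r = 2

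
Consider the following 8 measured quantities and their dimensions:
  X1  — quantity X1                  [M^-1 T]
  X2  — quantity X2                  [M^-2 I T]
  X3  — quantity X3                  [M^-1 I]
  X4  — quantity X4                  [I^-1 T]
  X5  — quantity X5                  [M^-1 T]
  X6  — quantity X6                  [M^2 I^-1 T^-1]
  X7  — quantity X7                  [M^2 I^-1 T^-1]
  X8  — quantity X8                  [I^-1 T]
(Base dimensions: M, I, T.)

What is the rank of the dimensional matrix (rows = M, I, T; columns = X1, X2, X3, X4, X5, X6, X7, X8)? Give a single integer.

2

Write exponents as rows M,I,T / cols X1,X2,X3,X4,X5,X6,X7,X8:
  M: [-1 -2 -1  0 -1  2  2  0]
  I: [ 0  1  1 -1  0 -1 -1 -1]
  T: [ 1  1  0  1  1 -1 -1  1]
Row reduction gives pivot columns X1,X2; rank = 2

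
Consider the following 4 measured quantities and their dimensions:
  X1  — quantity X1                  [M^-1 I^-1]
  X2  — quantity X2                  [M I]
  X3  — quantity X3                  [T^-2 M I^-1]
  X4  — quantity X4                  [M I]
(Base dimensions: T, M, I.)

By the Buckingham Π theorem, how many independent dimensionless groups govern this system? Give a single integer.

Dimensional matrix (T×M×I by X1×X2×X3×X4):
  T: [ 0  0 -2  0]
  M: [-1  1  1  1]
  I: [-1  1 -1  1]
RREF → pivots at {X1,X3} ⇒ r = 2
n=4, r=2 ⇒ 2 dimensionless groups

2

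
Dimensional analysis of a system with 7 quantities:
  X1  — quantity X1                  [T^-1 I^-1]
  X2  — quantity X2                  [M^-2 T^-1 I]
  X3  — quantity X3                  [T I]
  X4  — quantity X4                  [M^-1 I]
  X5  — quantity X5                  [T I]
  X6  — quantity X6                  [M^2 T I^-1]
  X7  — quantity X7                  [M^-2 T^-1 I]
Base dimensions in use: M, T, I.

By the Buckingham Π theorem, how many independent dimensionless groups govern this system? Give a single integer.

Write exponents as rows M,T,I / cols X1,X2,X3,X4,X5,X6,X7:
  M: [ 0 -2  0 -1  0  2 -2]
  T: [-1 -1  1  0  1  1 -1]
  I: [-1  1  1  1  1 -1  1]
RREF → pivots at {X1,X2} ⇒ r = 2
n=7, r=2 ⇒ 5 dimensionless groups

5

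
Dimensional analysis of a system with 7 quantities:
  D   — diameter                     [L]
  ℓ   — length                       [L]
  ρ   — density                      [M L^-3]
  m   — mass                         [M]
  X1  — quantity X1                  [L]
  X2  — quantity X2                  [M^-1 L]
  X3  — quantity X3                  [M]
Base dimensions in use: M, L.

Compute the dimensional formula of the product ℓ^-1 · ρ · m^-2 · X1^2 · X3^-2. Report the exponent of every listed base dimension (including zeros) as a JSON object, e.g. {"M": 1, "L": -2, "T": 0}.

{"M": -3, "L": -2}

Exponent matrix [M,L] × [D,ℓ,ρ,m,X1,X2,X3]:
  M: [ 0  0  1  1  0 -1  1]
  L: [ 1  1 -3  0  1  1  0]
  [M]: (-1)·0+(1)·1+(-2)·1+(2)·0+(-2)·1 = -3
  [L]: (-1)·1+(1)·-3+(-2)·0+(2)·1+(-2)·0 = -2
⇒ M^-3 L^-2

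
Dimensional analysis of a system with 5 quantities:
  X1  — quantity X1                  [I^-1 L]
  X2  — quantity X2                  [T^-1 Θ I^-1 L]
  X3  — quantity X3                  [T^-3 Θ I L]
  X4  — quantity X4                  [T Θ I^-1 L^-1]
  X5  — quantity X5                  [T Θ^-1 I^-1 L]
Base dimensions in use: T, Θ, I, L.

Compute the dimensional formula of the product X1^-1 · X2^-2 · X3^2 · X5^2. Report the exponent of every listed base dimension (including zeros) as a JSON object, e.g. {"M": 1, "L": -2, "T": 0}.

{"T": -2, "Θ": -2, "I": 3, "L": 1}

Write exponents as rows T,Θ,I,L / cols X1,X2,X3,X4,X5:
  T: [ 0 -1 -3  1  1]
  Θ: [ 0  1  1  1 -1]
  I: [-1 -1  1 -1 -1]
  L: [ 1  1  1 -1  1]
  [T]: (-1)·0+(-2)·-1+(2)·-3+(2)·1 = -2
  [Θ]: (-1)·0+(-2)·1+(2)·1+(2)·-1 = -2
  [I]: (-1)·-1+(-2)·-1+(2)·1+(2)·-1 = 3
  [L]: (-1)·1+(-2)·1+(2)·1+(2)·1 = 1
⇒ T^-2 Θ^-2 I^3 L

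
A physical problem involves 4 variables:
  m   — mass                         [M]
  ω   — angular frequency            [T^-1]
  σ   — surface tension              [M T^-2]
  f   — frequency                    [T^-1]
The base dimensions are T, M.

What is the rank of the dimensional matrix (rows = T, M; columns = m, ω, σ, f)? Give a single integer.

2

Dimensional matrix (T×M by m×ω×σ×f):
  T: [ 0 -1 -2 -1]
  M: [ 1  0  1  0]
Row reduction gives pivot columns m,ω; rank = 2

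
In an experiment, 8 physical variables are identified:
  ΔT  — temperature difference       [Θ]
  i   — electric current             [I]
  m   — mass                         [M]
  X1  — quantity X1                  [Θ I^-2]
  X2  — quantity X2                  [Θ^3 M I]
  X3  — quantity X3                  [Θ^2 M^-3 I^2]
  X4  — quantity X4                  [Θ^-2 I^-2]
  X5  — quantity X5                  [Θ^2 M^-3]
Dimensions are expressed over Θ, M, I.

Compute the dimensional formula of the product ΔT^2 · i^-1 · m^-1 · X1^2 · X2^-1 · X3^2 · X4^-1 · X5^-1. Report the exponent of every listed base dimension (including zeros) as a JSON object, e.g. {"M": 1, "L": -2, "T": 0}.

{"Θ": 5, "M": -5, "I": 0}

Dimensional matrix (Θ×M×I by ΔT×i×m×X1×X2×X3×X4×X5):
  Θ: [ 1  0  0  1  3  2 -2  2]
  M: [ 0  0  1  0  1 -3  0 -3]
  I: [ 0  1  0 -2  1  2 -2  0]
  [Θ]: (2)·1+(-1)·0+(-1)·0+(2)·1+(-1)·3+(2)·2+(-1)·-2+(-1)·2 = 5
  [M]: (2)·0+(-1)·0+(-1)·1+(2)·0+(-1)·1+(2)·-3+(-1)·0+(-1)·-3 = -5
  [I]: (2)·0+(-1)·1+(-1)·0+(2)·-2+(-1)·1+(2)·2+(-1)·-2+(-1)·0 = 0
⇒ Θ^5 M^-5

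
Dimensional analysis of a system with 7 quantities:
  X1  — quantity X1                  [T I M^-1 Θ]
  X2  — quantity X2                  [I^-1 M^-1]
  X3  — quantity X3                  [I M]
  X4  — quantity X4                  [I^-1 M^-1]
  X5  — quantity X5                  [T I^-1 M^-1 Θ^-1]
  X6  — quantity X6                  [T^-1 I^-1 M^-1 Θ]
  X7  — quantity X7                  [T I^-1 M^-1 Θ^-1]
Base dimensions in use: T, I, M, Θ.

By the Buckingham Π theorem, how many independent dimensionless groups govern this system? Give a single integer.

Exponent matrix [T,I,M,Θ] × [X1,X2,X3,X4,X5,X6,X7]:
  T: [ 1  0  0  0  1 -1  1]
  I: [ 1 -1  1 -1 -1 -1 -1]
  M: [-1 -1  1 -1 -1 -1 -1]
  Θ: [ 1  0  0  0 -1  1 -1]
Row reduction gives pivot columns X1,X2,X5; rank = 3
Π count = n − r = 7 − 3 = 4

4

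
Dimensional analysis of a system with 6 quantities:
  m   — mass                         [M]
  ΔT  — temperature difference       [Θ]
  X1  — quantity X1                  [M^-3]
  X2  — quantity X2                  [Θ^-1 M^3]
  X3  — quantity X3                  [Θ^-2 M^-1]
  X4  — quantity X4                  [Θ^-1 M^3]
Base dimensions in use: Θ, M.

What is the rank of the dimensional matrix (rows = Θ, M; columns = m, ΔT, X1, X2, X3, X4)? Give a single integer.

2

Write exponents as rows Θ,M / cols m,ΔT,X1,X2,X3,X4:
  Θ: [ 0  1  0 -1 -2 -1]
  M: [ 1  0 -3  3 -1  3]
Row reduction gives pivot columns m,ΔT; rank = 2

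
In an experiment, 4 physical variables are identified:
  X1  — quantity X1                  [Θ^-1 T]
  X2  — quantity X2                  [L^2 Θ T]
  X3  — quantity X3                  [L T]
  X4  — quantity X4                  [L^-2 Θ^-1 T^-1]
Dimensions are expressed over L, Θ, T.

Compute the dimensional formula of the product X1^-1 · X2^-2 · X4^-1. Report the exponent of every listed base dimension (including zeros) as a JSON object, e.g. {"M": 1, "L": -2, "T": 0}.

{"L": -2, "Θ": 0, "T": -2}

Exponent matrix [L,Θ,T] × [X1,X2,X3,X4]:
  L: [ 0  2  1 -2]
  Θ: [-1  1  0 -1]
  T: [ 1  1  1 -1]
  [L]: (-1)·0+(-2)·2+(-1)·-2 = -2
  [Θ]: (-1)·-1+(-2)·1+(-1)·-1 = 0
  [T]: (-1)·1+(-2)·1+(-1)·-1 = -2
⇒ L^-2 T^-2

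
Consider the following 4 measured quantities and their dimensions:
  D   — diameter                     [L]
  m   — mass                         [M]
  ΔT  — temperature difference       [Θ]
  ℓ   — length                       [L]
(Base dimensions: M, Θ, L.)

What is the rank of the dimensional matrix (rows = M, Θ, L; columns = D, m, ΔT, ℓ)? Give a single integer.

Write exponents as rows M,Θ,L / cols D,m,ΔT,ℓ:
  M: [ 0  1  0  0]
  Θ: [ 0  0  1  0]
  L: [ 1  0  0  1]
RREF → pivots at {D,m,ΔT} ⇒ r = 3

3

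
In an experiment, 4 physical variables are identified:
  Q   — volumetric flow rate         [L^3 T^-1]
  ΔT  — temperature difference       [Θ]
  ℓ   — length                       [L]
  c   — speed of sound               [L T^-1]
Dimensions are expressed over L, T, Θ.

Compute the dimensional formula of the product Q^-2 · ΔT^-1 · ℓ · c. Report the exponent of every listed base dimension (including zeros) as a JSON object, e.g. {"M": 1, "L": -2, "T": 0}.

{"L": -4, "T": 1, "Θ": -1}

Exponent matrix [L,T,Θ] × [Q,ΔT,ℓ,c]:
  L: [ 3  0  1  1]
  T: [-1  0  0 -1]
  Θ: [ 0  1  0  0]
  [L]: (-2)·3+(-1)·0+(1)·1+(1)·1 = -4
  [T]: (-2)·-1+(-1)·0+(1)·0+(1)·-1 = 1
  [Θ]: (-2)·0+(-1)·1+(1)·0+(1)·0 = -1
⇒ L^-4 T Θ^-1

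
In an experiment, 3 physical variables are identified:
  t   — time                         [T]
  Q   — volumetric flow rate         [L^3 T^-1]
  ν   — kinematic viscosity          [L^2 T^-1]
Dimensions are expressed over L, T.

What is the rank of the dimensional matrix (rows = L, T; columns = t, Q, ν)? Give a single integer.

Write exponents as rows L,T / cols t,Q,ν:
  L: [ 0  3  2]
  T: [ 1 -1 -1]
RREF → pivots at {t,Q} ⇒ r = 2

2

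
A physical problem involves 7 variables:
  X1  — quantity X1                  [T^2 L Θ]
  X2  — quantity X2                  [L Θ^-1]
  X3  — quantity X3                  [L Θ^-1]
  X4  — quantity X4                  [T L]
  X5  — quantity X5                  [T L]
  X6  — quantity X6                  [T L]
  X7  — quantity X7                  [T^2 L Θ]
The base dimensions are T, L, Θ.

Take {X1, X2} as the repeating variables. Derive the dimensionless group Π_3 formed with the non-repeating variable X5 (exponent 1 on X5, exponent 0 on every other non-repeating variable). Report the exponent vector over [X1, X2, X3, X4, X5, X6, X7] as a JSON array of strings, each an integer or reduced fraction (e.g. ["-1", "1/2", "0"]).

Dimensional matrix (T×L×Θ by X1×X2×X3×X4×X5×X6×X7):
  T: [ 2  0  0  1  1  1  2]
  L: [ 1  1  1  1  1  1  1]
  Θ: [ 1 -1 -1  0  0  0  1]
Echelon form has 2 nonzero rows (pivots: X1,X2)
Repeat: X1,X2; free: X3,X4,X5,X6,X7
RREF:
  r0: [   1    0    0  1/2  1/2  1/2    1]
  r1: [   0    1    1  1/2  1/2  1/2    0]
  r2: [   0    0    0    0    0    0    0]
Fix exponent of X5 at 1, X3 at 0, X4 at 0, X6 at 0, X7 at 0; solve each RREF row for its pivot's exponent:
  r0: exp(X1) + (1/2)·1 = 0 ⇒ exp(X1) = -1/2
  r1: exp(X2) + (1/2)·1 = 0 ⇒ exp(X2) = -1/2
Π_3 = X1^(-1/2) · X2^(-1/2) · X5

["-1/2", "-1/2", "0", "0", "1", "0", "0"]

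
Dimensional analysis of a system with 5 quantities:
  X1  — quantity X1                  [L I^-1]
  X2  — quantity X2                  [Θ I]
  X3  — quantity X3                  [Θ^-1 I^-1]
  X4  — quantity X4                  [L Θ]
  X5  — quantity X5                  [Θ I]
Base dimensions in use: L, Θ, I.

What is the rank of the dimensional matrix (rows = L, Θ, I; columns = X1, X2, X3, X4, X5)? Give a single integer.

2

Dimensional matrix (L×Θ×I by X1×X2×X3×X4×X5):
  L: [ 1  0  0  1  0]
  Θ: [ 0  1 -1  1  1]
  I: [-1  1 -1  0  1]
Echelon form has 2 nonzero rows (pivots: X1,X2)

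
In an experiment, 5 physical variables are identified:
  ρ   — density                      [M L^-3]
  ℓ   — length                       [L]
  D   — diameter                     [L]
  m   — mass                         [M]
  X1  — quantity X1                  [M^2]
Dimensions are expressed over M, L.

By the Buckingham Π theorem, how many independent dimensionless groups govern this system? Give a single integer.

3

Write exponents as rows M,L / cols ρ,ℓ,D,m,X1:
  M: [ 1  0  0  1  2]
  L: [-3  1  1  0  0]
Row reduction gives pivot columns ρ,ℓ; rank = 2
Π count = n − r = 5 − 2 = 3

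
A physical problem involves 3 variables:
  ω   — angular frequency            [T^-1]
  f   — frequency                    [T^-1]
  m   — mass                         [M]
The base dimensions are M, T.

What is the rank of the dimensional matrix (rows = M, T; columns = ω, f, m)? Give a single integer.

2

Write exponents as rows M,T / cols ω,f,m:
  M: [ 0  0  1]
  T: [-1 -1  0]
RREF → pivots at {ω,m} ⇒ r = 2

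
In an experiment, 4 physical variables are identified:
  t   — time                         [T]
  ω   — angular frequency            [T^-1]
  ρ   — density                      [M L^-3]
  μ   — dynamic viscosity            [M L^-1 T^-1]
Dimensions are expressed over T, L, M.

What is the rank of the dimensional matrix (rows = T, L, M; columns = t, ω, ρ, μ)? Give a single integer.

3

Dimensional matrix (T×L×M by t×ω×ρ×μ):
  T: [ 1 -1  0 -1]
  L: [ 0  0 -3 -1]
  M: [ 0  0  1  1]
Row reduction gives pivot columns t,ρ,μ; rank = 3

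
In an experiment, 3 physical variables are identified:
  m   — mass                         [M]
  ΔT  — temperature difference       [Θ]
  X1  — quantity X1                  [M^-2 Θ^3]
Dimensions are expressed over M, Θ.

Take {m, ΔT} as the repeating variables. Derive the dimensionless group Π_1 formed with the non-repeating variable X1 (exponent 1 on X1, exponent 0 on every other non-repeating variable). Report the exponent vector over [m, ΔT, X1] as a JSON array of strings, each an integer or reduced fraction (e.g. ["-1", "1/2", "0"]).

["2", "-3", "1"]

Dimensional matrix (M×Θ by m×ΔT×X1):
  M: [ 1  0 -2]
  Θ: [ 0  1  3]
RREF → pivots at {m,ΔT} ⇒ r = 2
Pivot set = {m,ΔT}, free = {X1}
RREF:
  r0: [   1    0   -2]
  r1: [   0    1    3]
Fix exponent of X1 at 1; solve each RREF row for its pivot's exponent:
  r0: exp(m) + (-2)·1 = 0 ⇒ exp(m) = 2
  r1: exp(ΔT) + (3)·1 = 0 ⇒ exp(ΔT) = -3
Π_1 = m^2 · ΔT^-3 · X1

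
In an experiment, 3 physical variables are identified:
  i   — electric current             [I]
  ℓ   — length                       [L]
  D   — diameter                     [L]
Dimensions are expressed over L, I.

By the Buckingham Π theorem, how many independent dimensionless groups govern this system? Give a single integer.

1

Exponent matrix [L,I] × [i,ℓ,D]:
  L: [ 0  1  1]
  I: [ 1  0  0]
RREF → pivots at {i,ℓ} ⇒ r = 2
n=3, r=2 ⇒ 1 dimensionless group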